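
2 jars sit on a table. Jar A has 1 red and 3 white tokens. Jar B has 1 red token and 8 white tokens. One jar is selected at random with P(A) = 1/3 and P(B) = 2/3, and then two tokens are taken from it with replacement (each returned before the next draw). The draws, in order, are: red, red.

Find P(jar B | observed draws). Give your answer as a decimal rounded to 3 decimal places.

0.283

Under each hypothesis, the probability of the observed sequence is: P(data | jar A) = (1/4)(1/4) = 0.0625; P(data | jar B) = (1/9)(1/9) = 0.012346.
Multiplying each by its prior: 1/3 · 0.0625 = 0.020833, 2/3 · 0.012346 = 0.0082305; these sum to 0.029064.
So P(jar B | data) = (0.0082305) / (0.029064) = 0.28319.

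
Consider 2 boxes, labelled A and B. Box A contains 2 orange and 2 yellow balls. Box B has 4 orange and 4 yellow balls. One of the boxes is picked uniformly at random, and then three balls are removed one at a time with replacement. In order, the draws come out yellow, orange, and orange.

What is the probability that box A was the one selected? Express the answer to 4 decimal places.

0.5000

The likelihood of the observed sequence under each hypothesis: P(data | box A) = (2/4)(2/4)(2/4) = 1/8; P(data | box B) = (4/8)(4/8)(4/8) = 1/8.
The prior-weighted likelihoods are 1/2 · 1/8 = 1/16, 1/2 · 1/8 = 1/16; summing to 1/8.
Hence P(box A | data) = (1/16) / (1/8) = 1/2.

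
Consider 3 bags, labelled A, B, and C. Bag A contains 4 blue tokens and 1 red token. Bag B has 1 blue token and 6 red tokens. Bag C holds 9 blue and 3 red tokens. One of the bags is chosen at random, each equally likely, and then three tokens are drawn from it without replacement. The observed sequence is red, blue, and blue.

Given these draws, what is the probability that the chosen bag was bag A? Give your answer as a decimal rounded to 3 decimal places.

The likelihood of the observed sequence under each hypothesis: P(data | bag A) = (1/5)(4/4)(3/3) = 1/5; P(data | bag B) = (6/7)(1/6)(0/5) = 0; P(data | bag C) = (3/12)(9/11)(8/10) = 9/55.
The prior-weighted likelihoods are 1/3 · 1/5 = 1/15, 1/3 · 0 = 0, 1/3 · 9/55 = 3/55; these sum to 4/33.
Hence P(bag A | data) = (1/15) / (4/33) = 11/20.

0.550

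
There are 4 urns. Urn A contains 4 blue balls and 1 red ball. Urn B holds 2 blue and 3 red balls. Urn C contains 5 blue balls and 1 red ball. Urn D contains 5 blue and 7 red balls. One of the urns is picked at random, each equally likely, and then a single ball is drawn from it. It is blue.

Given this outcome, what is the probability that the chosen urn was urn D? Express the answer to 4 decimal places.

0.1701

The likelihood of this draw under each hypothesis: P(data | urn A) = (4/5) = 4/5; P(data | urn B) = (2/5) = 2/5; P(data | urn C) = (5/6) = 5/6; P(data | urn D) = (5/12) = 5/12.
Weighting by the prior gives 1/4 · 4/5 = 1/5, 1/4 · 2/5 = 1/10, 1/4 · 5/6 = 5/24, 1/4 · 5/12 = 5/48; summing to 49/80.
So P(urn D | data) = (5/48) / (49/80) = 25/147.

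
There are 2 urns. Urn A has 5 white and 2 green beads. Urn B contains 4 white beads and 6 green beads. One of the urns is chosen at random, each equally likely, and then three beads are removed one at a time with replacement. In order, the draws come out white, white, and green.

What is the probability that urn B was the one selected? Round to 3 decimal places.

0.397

For each hypothesis, P(data | H) works out to: P(data | urn A) = (5/7)(5/7)(2/7) = 0.14577; P(data | urn B) = (4/10)(4/10)(6/10) = 0.096.
Weighting by the prior gives 1/2 · 0.14577 = 0.072886, 1/2 · 0.096 = 0.048; with total 0.12089.
Hence P(urn B | data) = (0.048) / (0.12089) = 0.39707.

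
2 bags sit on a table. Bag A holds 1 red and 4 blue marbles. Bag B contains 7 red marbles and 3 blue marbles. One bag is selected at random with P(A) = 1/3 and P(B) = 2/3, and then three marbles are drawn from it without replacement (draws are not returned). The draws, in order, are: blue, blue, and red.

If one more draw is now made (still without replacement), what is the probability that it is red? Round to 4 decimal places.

Under each hypothesis, the probability of the observed sequence is: P(data | bag A) = (4/5)(3/4)(1/3) = 1/5; P(data | bag B) = (3/10)(2/9)(7/8) = 7/120.
Multiplying each by its prior: 1/3 · 1/5 = 1/15, 2/3 · 7/120 = 7/180; these sum to 19/180.
The posterior is then P(bag A | data) = 12/19, P(bag B | data) = 7/19.
Averaging over the posterior, P(red next | data) = (0)(12/19) + (6/7)(7/19) = 6/19.

0.3158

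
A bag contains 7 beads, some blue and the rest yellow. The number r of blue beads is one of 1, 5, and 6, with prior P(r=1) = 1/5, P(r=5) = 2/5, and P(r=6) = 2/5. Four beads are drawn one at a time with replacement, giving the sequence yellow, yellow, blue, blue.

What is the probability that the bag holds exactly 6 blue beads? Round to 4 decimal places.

Under each hypothesis, the probability of the observed sequence is: P(data | r = 1) = (6/7)(6/7)(1/7)(1/7) = 0.014994; P(data | r = 5) = (2/7)(2/7)(5/7)(5/7) = 0.041649; P(data | r = 6) = (1/7)(1/7)(6/7)(6/7) = 0.014994.
Weighting by the prior gives 1/5 · 0.014994 = 0.0029988, 2/5 · 0.041649 = 0.01666, 2/5 · 0.014994 = 0.0059975; with total 0.025656.
So P(r = 6 | data) = (0.0059975) / (0.025656) = 0.23377.

0.2338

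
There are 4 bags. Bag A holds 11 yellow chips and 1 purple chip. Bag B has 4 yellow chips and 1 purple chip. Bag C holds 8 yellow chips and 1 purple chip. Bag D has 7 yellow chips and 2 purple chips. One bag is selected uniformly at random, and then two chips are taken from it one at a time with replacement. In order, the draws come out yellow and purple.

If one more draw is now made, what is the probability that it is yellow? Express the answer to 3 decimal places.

The likelihood of the observed sequence under each hypothesis: P(data | bag A) = (11/12)(1/12) = 0.076389; P(data | bag B) = (4/5)(1/5) = 0.16; P(data | bag C) = (8/9)(1/9) = 0.098765; P(data | bag D) = (7/9)(2/9) = 0.17284.
Multiplying each by its prior: 1/4 · 0.076389 = 0.019097, 1/4 · 0.16 = 0.04, 1/4 · 0.098765 = 0.024691, 1/4 · 0.17284 = 0.04321; with total 0.127.
Normalising, the posterior is P(bag A | data) = 0.15037, P(bag B | data) = 0.31496, P(bag C | data) = 0.19442, P(bag D | data) = 0.34024.
The predictive probability is P(yellow next | data) = (11/12)(0.15037) + (4/5)(0.31496) + (8/9)(0.19442) + (7/9)(0.34024) = 0.82726.

0.827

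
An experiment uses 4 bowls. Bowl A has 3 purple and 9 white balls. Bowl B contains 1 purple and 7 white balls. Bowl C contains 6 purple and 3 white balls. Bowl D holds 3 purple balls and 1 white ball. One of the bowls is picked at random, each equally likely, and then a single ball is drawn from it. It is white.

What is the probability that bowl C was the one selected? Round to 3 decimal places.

Compute the likelihood of this draw for each case: P(data | bowl A) = (9/12) = 3/4; P(data | bowl B) = (7/8) = 7/8; P(data | bowl C) = (3/9) = 1/3; P(data | bowl D) = (1/4) = 1/4.
The prior-weighted likelihoods are 1/4 · 3/4 = 3/16, 1/4 · 7/8 = 7/32, 1/4 · 1/3 = 1/12, 1/4 · 1/4 = 1/16; with total 53/96.
By Bayes' rule, P(bowl C | data) = (1/12) / (53/96) = 8/53.

0.151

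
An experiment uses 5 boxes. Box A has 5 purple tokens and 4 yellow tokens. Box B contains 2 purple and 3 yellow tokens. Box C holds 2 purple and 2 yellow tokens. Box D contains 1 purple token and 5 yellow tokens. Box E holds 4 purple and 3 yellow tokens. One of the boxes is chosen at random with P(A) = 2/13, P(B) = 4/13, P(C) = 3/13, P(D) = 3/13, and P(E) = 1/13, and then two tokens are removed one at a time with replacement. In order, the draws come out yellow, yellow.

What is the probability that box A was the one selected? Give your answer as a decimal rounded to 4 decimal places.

0.0814

Compute the likelihood of the observed sequence for each case: P(data | box A) = (4/9)(4/9) = 0.19753; P(data | box B) = (3/5)(3/5) = 0.36; P(data | box C) = (2/4)(2/4) = 0.25; P(data | box D) = (5/6)(5/6) = 0.69444; P(data | box E) = (3/7)(3/7) = 0.18367.
Weighting by the prior gives 2/13 · 0.19753 = 0.030389, 4/13 · 0.36 = 0.11077, 3/13 · 0.25 = 0.057692, 3/13 · 0.69444 = 0.16026, 1/13 · 0.18367 = 0.014129; with total 0.37324.
Therefore the posterior P(box A | data) = (0.030389) / (0.37324) = 0.081421.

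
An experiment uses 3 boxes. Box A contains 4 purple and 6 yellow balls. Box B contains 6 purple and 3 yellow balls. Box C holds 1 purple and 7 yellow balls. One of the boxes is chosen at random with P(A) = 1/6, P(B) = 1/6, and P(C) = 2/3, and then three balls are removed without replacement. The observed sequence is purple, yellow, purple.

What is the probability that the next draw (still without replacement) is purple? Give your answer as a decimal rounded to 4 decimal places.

Compute the likelihood of the observed sequence for each case: P(data | box A) = (4/10)(6/9)(3/8) = 1/10; P(data | box B) = (6/9)(3/8)(5/7) = 5/28; P(data | box C) = (1/8)(7/7)(0/6) = 0.
The prior-weighted likelihoods are 1/6 · 1/10 = 1/60, 1/6 · 5/28 = 5/168, 2/3 · 0 = 0; these sum to 13/280.
The posterior is then P(box A | data) = 14/39, P(box B | data) = 25/39, P(box C | data) = 0.
The predictive probability is P(purple next | data) = (2/7)(14/39) + (2/3)(25/39) = 62/117.

0.5299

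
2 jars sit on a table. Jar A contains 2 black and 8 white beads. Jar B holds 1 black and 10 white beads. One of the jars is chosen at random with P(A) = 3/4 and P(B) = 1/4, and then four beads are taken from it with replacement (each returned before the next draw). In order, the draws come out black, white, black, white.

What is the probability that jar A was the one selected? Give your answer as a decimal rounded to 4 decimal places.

0.9183

Under each hypothesis, the probability of the observed sequence is: P(data | jar A) = (2/10)(8/10)(2/10)(8/10) = 0.0256; P(data | jar B) = (1/11)(10/11)(1/11)(10/11) = 0.0068301.
Multiplying each by its prior: 3/4 · 0.0256 = 0.0192, 1/4 · 0.0068301 = 0.0017075; these sum to 0.020908.
Therefore the posterior P(jar A | data) = (0.0192) / (0.020908) = 0.91833.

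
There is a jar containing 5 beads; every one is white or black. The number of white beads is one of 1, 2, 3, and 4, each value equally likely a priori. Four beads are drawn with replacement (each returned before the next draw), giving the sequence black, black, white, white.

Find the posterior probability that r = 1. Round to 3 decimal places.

For each hypothesis, P(data | H) works out to: P(data | r = 1) = (4/5)(4/5)(1/5)(1/5) = 16/625; P(data | r = 2) = (3/5)(3/5)(2/5)(2/5) = 36/625; P(data | r = 3) = (2/5)(2/5)(3/5)(3/5) = 36/625; P(data | r = 4) = (1/5)(1/5)(4/5)(4/5) = 16/625.
The prior-weighted likelihoods are 1/4 · 16/625 = 4/625, 1/4 · 36/625 = 9/625, 1/4 · 36/625 = 9/625, 1/4 · 16/625 = 4/625; these sum to 26/625.
By Bayes' rule, P(r = 1 | data) = (4/625) / (26/625) = 2/13.

0.154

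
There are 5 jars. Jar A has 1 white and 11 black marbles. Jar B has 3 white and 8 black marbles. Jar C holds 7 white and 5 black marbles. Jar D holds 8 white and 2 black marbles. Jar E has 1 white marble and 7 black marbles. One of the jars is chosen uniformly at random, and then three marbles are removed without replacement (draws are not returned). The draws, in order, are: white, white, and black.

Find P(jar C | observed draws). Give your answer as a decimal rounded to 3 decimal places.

Compute the likelihood of the observed sequence for each case: P(data | jar A) = (1/12)(0/11) = 0; P(data | jar B) = (3/11)(2/10)(8/9) = 0.048485; P(data | jar C) = (7/12)(6/11)(5/10) = 0.15909; P(data | jar D) = (8/10)(7/9)(2/8) = 0.15556; P(data | jar E) = (1/8)(0/7) = 0.
Multiplying each by its prior: 1/5 · 0 = 0, 1/5 · 0.048485 = 0.009697, 1/5 · 0.15909 = 0.031818, 1/5 · 0.15556 = 0.031111, 1/5 · 0 = 0; summing to 0.072626.
Hence P(jar C | data) = (0.031818) / (0.072626) = 0.43811.

0.438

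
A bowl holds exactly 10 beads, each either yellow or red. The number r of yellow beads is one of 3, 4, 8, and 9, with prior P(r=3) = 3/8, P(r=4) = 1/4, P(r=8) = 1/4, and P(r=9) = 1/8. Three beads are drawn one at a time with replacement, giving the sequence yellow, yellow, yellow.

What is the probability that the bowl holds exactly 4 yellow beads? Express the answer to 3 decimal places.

0.065

For each hypothesis, P(data | H) works out to: P(data | r = 3) = (3/10)(3/10)(3/10) = 0.027; P(data | r = 4) = (4/10)(4/10)(4/10) = 0.064; P(data | r = 8) = (8/10)(8/10)(8/10) = 0.512; P(data | r = 9) = (9/10)(9/10)(9/10) = 0.729.
Multiplying each by its prior: 3/8 · 0.027 = 0.010125, 1/4 · 0.064 = 0.016, 1/4 · 0.512 = 0.128, 1/8 · 0.729 = 0.091125; summing to 0.24525.
Hence P(r = 4 | data) = (0.016) / (0.24525) = 0.06524.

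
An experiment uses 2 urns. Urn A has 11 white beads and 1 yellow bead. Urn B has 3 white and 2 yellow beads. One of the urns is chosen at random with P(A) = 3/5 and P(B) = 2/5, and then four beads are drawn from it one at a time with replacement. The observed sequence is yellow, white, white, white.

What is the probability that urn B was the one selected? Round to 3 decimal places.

Compute the likelihood of the observed sequence for each case: P(data | urn A) = (1/12)(11/12)(11/12)(11/12) = 0.064188; P(data | urn B) = (2/5)(3/5)(3/5)(3/5) = 0.0864.
The prior-weighted likelihoods are 3/5 · 0.064188 = 0.038513, 2/5 · 0.0864 = 0.03456; summing to 0.073073.
Hence P(urn B | data) = (0.03456) / (0.073073) = 0.47295.

0.473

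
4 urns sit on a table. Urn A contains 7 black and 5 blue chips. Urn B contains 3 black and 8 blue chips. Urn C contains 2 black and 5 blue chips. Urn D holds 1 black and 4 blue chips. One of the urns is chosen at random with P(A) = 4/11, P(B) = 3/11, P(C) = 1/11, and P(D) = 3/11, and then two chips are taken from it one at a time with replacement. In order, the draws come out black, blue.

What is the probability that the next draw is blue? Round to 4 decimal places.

0.6075

For each hypothesis, P(data | H) works out to: P(data | urn A) = (7/12)(5/12) = 0.24306; P(data | urn B) = (3/11)(8/11) = 0.19835; P(data | urn C) = (2/7)(5/7) = 0.20408; P(data | urn D) = (1/5)(4/5) = 0.16.
Weighting by the prior gives 4/11 · 0.24306 = 0.088384, 3/11 · 0.19835 = 0.054095, 1/11 · 0.20408 = 0.018553, 3/11 · 0.16 = 0.043636; with total 0.20467.
The posterior is then P(urn A | data) = 0.43184, P(urn B | data) = 0.2643, P(urn C | data) = 0.090649, P(urn D | data) = 0.21321.
So P(blue next | data) = Σ P(blue next | H) P(H | data) = (5/12)(0.43184) + (8/11)(0.2643) + (5/7)(0.090649) + (4/5)(0.21321) = 0.60747.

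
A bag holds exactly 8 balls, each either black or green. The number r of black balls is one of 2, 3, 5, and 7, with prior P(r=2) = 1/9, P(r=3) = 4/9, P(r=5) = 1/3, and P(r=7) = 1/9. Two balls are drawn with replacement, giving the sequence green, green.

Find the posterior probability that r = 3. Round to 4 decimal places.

0.6098

Under each hypothesis, the probability of the observed sequence is: P(data | r = 2) = (6/8)(6/8) = 9/16; P(data | r = 3) = (5/8)(5/8) = 25/64; P(data | r = 5) = (3/8)(3/8) = 9/64; P(data | r = 7) = (1/8)(1/8) = 1/64.
Weighting by the prior gives 1/9 · 9/16 = 1/16, 4/9 · 25/64 = 25/144, 1/3 · 9/64 = 3/64, 1/9 · 1/64 = 1/576; these sum to 41/144.
By Bayes' rule, P(r = 3 | data) = (25/144) / (41/144) = 25/41.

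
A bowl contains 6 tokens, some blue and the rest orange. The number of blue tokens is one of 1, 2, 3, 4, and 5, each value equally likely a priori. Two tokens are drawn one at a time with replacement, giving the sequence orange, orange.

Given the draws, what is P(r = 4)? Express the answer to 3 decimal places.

0.073

The likelihood of the observed sequence under each hypothesis: P(data | r = 1) = (5/6)(5/6) = 25/36; P(data | r = 2) = (4/6)(4/6) = 4/9; P(data | r = 3) = (3/6)(3/6) = 1/4; P(data | r = 4) = (2/6)(2/6) = 1/9; P(data | r = 5) = (1/6)(1/6) = 1/36.
The prior-weighted likelihoods are 1/5 · 25/36 = 5/36, 1/5 · 4/9 = 4/45, 1/5 · 1/4 = 1/20, 1/5 · 1/9 = 1/45, 1/5 · 1/36 = 1/180; with total 11/36.
Therefore the posterior P(r = 4 | data) = (1/45) / (11/36) = 4/55.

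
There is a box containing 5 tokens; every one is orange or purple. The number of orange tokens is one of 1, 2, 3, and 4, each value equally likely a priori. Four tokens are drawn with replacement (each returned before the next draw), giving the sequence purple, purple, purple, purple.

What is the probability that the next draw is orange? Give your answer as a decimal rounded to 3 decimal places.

0.266

Under each hypothesis, the probability of the observed sequence is: P(data | r = 1) = (4/5)(4/5)(4/5)(4/5) = 0.4096; P(data | r = 2) = (3/5)(3/5)(3/5)(3/5) = 0.1296; P(data | r = 3) = (2/5)(2/5)(2/5)(2/5) = 0.0256; P(data | r = 4) = (1/5)(1/5)(1/5)(1/5) = 0.0016.
Weighting by the prior gives 1/4 · 0.4096 = 0.1024, 1/4 · 0.1296 = 0.0324, 1/4 · 0.0256 = 0.0064, 1/4 · 0.0016 = 0.0004; summing to 0.1416.
Dividing through by the total gives posterior P(r = 1 | data) = 0.72316, P(r = 2 | data) = 0.22881, P(r = 3 | data) = 0.045198, P(r = 4 | data) = 0.0028249.
The predictive probability is P(orange next | data) = (1/5)(0.72316) + (2/5)(0.22881) + (3/5)(0.045198) + (4/5)(0.0028249) = 0.26554.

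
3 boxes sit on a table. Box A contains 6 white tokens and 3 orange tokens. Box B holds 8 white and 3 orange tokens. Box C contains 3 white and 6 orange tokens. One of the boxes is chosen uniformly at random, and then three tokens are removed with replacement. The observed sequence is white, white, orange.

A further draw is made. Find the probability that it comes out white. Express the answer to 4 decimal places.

0.6231

Under each hypothesis, the probability of the observed sequence is: P(data | box A) = (6/9)(6/9)(3/9) = 0.14815; P(data | box B) = (8/11)(8/11)(3/11) = 0.14425; P(data | box C) = (3/9)(3/9)(6/9) = 0.074074.
The prior-weighted likelihoods are 1/3 · 0.14815 = 0.049383, 1/3 · 0.14425 = 0.048084, 1/3 · 0.074074 = 0.024691; these sum to 0.12216.
Normalising, the posterior is P(box A | data) = 0.40425, P(box B | data) = 0.39362, P(box C | data) = 0.20213.
So P(white next | data) = Σ P(white next | H) P(H | data) = (2/3)(0.40425) + (8/11)(0.39362) + (1/3)(0.20213) = 0.62315.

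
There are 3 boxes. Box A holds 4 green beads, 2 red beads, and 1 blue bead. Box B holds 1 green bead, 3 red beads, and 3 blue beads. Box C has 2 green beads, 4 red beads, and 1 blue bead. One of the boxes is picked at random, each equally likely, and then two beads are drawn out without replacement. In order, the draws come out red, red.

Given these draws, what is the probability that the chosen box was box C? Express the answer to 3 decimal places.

Under each hypothesis, the probability of the observed sequence is: P(data | box A) = (2/7)(1/6) = 1/21; P(data | box B) = (3/7)(2/6) = 1/7; P(data | box C) = (4/7)(3/6) = 2/7.
The prior-weighted likelihoods are 1/3 · 1/21 = 1/63, 1/3 · 1/7 = 1/21, 1/3 · 2/7 = 2/21; with total 10/63.
So P(box C | data) = (2/21) / (10/63) = 3/5.

0.600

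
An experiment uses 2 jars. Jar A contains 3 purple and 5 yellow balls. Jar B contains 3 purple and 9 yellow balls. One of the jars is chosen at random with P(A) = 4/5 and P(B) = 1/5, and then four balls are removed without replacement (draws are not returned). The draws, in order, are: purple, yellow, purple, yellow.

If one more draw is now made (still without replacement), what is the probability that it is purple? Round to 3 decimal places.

0.236

Compute the likelihood of the observed sequence for each case: P(data | jar A) = (3/8)(5/7)(2/6)(4/5) = 0.071429; P(data | jar B) = (3/12)(9/11)(2/10)(8/9) = 0.036364.
Weighting by the prior gives 4/5 · 0.071429 = 0.057143, 1/5 · 0.036364 = 0.0072727; with total 0.064416.
Dividing through by the total gives posterior P(jar A | data) = 0.8871, P(jar B | data) = 0.1129.
So P(purple next | data) = Σ P(purple next | H) P(H | data) = (1/4)(0.8871) + (1/8)(0.1129) = 0.23589.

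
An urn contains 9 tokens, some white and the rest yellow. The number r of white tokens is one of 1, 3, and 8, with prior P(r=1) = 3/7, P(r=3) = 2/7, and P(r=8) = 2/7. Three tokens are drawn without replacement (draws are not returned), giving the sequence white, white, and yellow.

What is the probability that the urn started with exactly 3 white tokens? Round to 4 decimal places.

0.3913

Under each hypothesis, the probability of the observed sequence is: P(data | r = 1) = (1/9)(0/8) = 0; P(data | r = 3) = (3/9)(2/8)(6/7) = 1/14; P(data | r = 8) = (8/9)(7/8)(1/7) = 1/9.
Weighting by the prior gives 3/7 · 0 = 0, 2/7 · 1/14 = 1/49, 2/7 · 1/9 = 2/63; these sum to 23/441.
So P(r = 3 | data) = (1/49) / (23/441) = 9/23.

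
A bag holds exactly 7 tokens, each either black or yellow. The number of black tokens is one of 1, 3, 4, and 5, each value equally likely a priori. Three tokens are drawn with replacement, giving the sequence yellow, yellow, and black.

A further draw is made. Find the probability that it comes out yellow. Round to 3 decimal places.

0.567

The likelihood of the observed sequence under each hypothesis: P(data | r = 1) = (6/7)(6/7)(1/7) = 36/343; P(data | r = 3) = (4/7)(4/7)(3/7) = 48/343; P(data | r = 4) = (3/7)(3/7)(4/7) = 36/343; P(data | r = 5) = (2/7)(2/7)(5/7) = 20/343.
The prior-weighted likelihoods are 1/4 · 36/343 = 9/343, 1/4 · 48/343 = 12/343, 1/4 · 36/343 = 9/343, 1/4 · 20/343 = 5/343; with total 5/49.
The posterior is then P(r = 1 | data) = 9/35, P(r = 3 | data) = 12/35, P(r = 4 | data) = 9/35, P(r = 5 | data) = 1/7.
So P(yellow next | data) = Σ P(yellow next | H) P(H | data) = (6/7)(9/35) + (4/7)(12/35) + (3/7)(9/35) + (2/7)(1/7) = 139/245.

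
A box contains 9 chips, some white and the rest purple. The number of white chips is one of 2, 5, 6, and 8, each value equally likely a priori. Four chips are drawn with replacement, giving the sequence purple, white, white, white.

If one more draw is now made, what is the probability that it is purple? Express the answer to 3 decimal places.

0.314

Under each hypothesis, the probability of the observed sequence is: P(data | r = 2) = (7/9)(2/9)(2/9)(2/9) = 0.0085353; P(data | r = 5) = (4/9)(5/9)(5/9)(5/9) = 0.076208; P(data | r = 6) = (3/9)(6/9)(6/9)(6/9) = 0.098765; P(data | r = 8) = (1/9)(8/9)(8/9)(8/9) = 0.078037.
Weighting by the prior gives 1/4 · 0.0085353 = 0.0021338, 1/4 · 0.076208 = 0.019052, 1/4 · 0.098765 = 0.024691, 1/4 · 0.078037 = 0.019509; summing to 0.065386.
The posterior is then P(r = 2 | data) = 0.032634, P(r = 5 | data) = 0.29138, P(r = 6 | data) = 0.37762, P(r = 8 | data) = 0.29837.
Averaging over the posterior, P(purple next | data) = (7/9)(0.032634) + (4/9)(0.29138) + (1/3)(0.37762) + (1/9)(0.29837) = 0.31391.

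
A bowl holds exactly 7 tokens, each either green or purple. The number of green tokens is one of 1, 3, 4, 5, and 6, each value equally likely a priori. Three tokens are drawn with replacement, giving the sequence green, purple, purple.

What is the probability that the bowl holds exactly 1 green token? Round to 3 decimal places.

For each hypothesis, P(data | H) works out to: P(data | r = 1) = (1/7)(6/7)(6/7) = 0.10496; P(data | r = 3) = (3/7)(4/7)(4/7) = 0.13994; P(data | r = 4) = (4/7)(3/7)(3/7) = 0.10496; P(data | r = 5) = (5/7)(2/7)(2/7) = 0.058309; P(data | r = 6) = (6/7)(1/7)(1/7) = 0.017493.
Multiplying each by its prior: 1/5 · 0.10496 = 0.020991, 1/5 · 0.13994 = 0.027988, 1/5 · 0.10496 = 0.020991, 1/5 · 0.058309 = 0.011662, 1/5 · 0.017493 = 0.0034985; summing to 0.085131.
By Bayes' rule, P(r = 1 | data) = (0.020991) / (0.085131) = 0.24658.

0.247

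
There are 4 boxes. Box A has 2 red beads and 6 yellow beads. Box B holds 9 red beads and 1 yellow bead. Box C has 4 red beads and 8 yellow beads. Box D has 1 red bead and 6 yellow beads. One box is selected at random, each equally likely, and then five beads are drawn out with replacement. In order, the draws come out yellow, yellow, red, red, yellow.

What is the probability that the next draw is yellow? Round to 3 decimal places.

The likelihood of the observed sequence under each hypothesis: P(data | box A) = (6/8)(6/8)(2/8)(2/8)(6/8) = 0.026367; P(data | box B) = (1/10)(1/10)(9/10)(9/10)(1/10) = 0.00081; P(data | box C) = (8/12)(8/12)(4/12)(4/12)(8/12) = 0.032922; P(data | box D) = (6/7)(6/7)(1/7)(1/7)(6/7) = 0.012852.
Multiplying each by its prior: 1/4 · 0.026367 = 0.0065918, 1/4 · 0.00081 = 0.0002025, 1/4 · 0.032922 = 0.0082305, 1/4 · 0.012852 = 0.0032129; with total 0.018238.
Dividing through by the total gives posterior P(box A | data) = 0.36144, P(box B | data) = 0.011103, P(box C | data) = 0.45129, P(box D | data) = 0.17617.
The predictive probability is P(yellow next | data) = (3/4)(0.36144) + (1/10)(0.011103) + (2/3)(0.45129) + (6/7)(0.17617) = 0.72405.

0.724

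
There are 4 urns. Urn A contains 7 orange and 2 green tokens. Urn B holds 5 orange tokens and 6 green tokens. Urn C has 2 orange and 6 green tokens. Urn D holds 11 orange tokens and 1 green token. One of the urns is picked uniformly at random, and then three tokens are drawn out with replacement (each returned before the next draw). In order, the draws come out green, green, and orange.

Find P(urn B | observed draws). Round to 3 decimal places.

0.422

For each hypothesis, P(data | H) works out to: P(data | urn A) = (2/9)(2/9)(7/9) = 0.038409; P(data | urn B) = (6/11)(6/11)(5/11) = 0.13524; P(data | urn C) = (6/8)(6/8)(2/8) = 0.14062; P(data | urn D) = (1/12)(1/12)(11/12) = 0.0063657.
Weighting by the prior gives 1/4 · 0.038409 = 0.0096022, 1/4 · 0.13524 = 0.033809, 1/4 · 0.14062 = 0.035156, 1/4 · 0.0063657 = 0.0015914; these sum to 0.080159.
By Bayes' rule, P(urn B | data) = (0.033809) / (0.080159) = 0.42178.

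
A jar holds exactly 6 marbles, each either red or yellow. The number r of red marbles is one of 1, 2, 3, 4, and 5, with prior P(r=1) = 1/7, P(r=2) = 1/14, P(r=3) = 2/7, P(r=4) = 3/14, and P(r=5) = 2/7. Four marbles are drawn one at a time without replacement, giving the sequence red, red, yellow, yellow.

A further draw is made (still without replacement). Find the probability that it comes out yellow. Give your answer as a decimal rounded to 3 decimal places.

Compute the likelihood of the observed sequence for each case: P(data | r = 1) = (1/6)(0/5) = 0; P(data | r = 2) = (2/6)(1/5)(4/4)(3/3) = 1/15; P(data | r = 3) = (3/6)(2/5)(3/4)(2/3) = 1/10; P(data | r = 4) = (4/6)(3/5)(2/4)(1/3) = 1/15; P(data | r = 5) = (5/6)(4/5)(1/4)(0/3) = 0.
Weighting by the prior gives 1/7 · 0 = 0, 1/14 · 1/15 = 1/210, 2/7 · 1/10 = 1/35, 3/14 · 1/15 = 1/70, 2/7 · 0 = 0; with total 1/21.
The posterior is then P(r = 1 | data) = 0, P(r = 2 | data) = 1/10, P(r = 3 | data) = 3/5, P(r = 4 | data) = 3/10, P(r = 5 | data) = 0.
So P(yellow next | data) = Σ P(yellow next | H) P(H | data) = (1)(1/10) + (1/2)(3/5) + (0)(3/10) = 2/5.

0.400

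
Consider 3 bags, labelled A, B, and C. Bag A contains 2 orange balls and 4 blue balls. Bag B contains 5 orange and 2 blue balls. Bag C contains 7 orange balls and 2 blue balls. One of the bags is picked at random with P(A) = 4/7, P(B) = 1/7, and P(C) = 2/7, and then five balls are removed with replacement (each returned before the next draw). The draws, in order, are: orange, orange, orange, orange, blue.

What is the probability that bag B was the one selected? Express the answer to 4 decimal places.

Compute the likelihood of the observed sequence for each case: P(data | bag A) = (2/6)(2/6)(2/6)(2/6)(4/6) = 0.0082305; P(data | bag B) = (5/7)(5/7)(5/7)(5/7)(2/7) = 0.074374; P(data | bag C) = (7/9)(7/9)(7/9)(7/9)(2/9) = 0.081322.
Weighting by the prior gives 4/7 · 0.0082305 = 0.0047031, 1/7 · 0.074374 = 0.010625, 2/7 · 0.081322 = 0.023235; summing to 0.038563.
So P(bag B | data) = (0.010625) / (0.038563) = 0.27552.

0.2755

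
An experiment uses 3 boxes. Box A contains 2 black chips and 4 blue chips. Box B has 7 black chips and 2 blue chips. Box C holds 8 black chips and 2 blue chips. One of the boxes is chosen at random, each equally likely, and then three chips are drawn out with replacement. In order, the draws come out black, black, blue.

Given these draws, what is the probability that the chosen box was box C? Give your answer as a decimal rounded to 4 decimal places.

Compute the likelihood of the observed sequence for each case: P(data | box A) = (2/6)(2/6)(4/6) = 0.074074; P(data | box B) = (7/9)(7/9)(2/9) = 0.13443; P(data | box C) = (8/10)(8/10)(2/10) = 0.128.
Multiplying each by its prior: 1/3 · 0.074074 = 0.024691, 1/3 · 0.13443 = 0.04481, 1/3 · 0.128 = 0.042667; summing to 0.11217.
By Bayes' rule, P(box C | data) = (0.042667) / (0.11217) = 0.38038.

0.3804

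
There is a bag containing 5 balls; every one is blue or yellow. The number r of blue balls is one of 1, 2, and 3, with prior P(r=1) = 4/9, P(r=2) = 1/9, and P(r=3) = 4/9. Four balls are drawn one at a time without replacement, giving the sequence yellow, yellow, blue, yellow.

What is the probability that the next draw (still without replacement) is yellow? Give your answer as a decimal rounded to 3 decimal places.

0.889

For each hypothesis, P(data | H) works out to: P(data | r = 1) = (4/5)(3/4)(1/3)(2/2) = 1/5; P(data | r = 2) = (3/5)(2/4)(2/3)(1/2) = 1/10; P(data | r = 3) = (2/5)(1/4)(3/3)(0/2) = 0.
The prior-weighted likelihoods are 4/9 · 1/5 = 4/45, 1/9 · 1/10 = 1/90, 4/9 · 0 = 0; these sum to 1/10.
The posterior is then P(r = 1 | data) = 8/9, P(r = 2 | data) = 1/9, P(r = 3 | data) = 0.
The predictive probability is P(yellow next | data) = (1)(8/9) + (0)(1/9) = 8/9.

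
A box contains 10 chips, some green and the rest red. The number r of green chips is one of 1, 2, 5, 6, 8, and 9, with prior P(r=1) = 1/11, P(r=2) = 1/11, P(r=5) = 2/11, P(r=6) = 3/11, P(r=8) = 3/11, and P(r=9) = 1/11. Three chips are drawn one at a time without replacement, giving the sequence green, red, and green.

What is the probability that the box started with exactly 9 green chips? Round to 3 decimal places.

0.073

The likelihood of the observed sequence under each hypothesis: P(data | r = 1) = (1/10)(9/9)(0/8) = 0; P(data | r = 2) = (2/10)(8/9)(1/8) = 1/45; P(data | r = 5) = (5/10)(5/9)(4/8) = 5/36; P(data | r = 6) = (6/10)(4/9)(5/8) = 1/6; P(data | r = 8) = (8/10)(2/9)(7/8) = 7/45; P(data | r = 9) = (9/10)(1/9)(8/8) = 1/10.
Weighting by the prior gives 1/11 · 0 = 0, 1/11 · 1/45 = 1/495, 2/11 · 5/36 = 5/198, 3/11 · 1/6 = 1/22, 3/11 · 7/45 = 7/165, 1/11 · 1/10 = 1/110; summing to 41/330.
So P(r = 9 | data) = (1/110) / (41/330) = 3/41.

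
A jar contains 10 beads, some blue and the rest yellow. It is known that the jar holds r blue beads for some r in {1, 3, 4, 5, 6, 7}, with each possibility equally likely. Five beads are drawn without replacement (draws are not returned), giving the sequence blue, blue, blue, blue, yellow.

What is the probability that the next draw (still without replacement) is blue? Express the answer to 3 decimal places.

0.469

For each hypothesis, P(data | H) works out to: P(data | r = 1) = (1/10)(0/9) = 0; P(data | r = 3) = (3/10)(2/9)(1/8)(0/7) = 0; P(data | r = 4) = (4/10)(3/9)(2/8)(1/7)(6/6) = 0.0047619; P(data | r = 5) = (5/10)(4/9)(3/8)(2/7)(5/6) = 0.019841; P(data | r = 6) = (6/10)(5/9)(4/8)(3/7)(4/6) = 0.047619; P(data | r = 7) = (7/10)(6/9)(5/8)(4/7)(3/6) = 0.083333.
Multiplying each by its prior: 1/6 · 0 = 0, 1/6 · 0 = 0, 1/6 · 0.0047619 = 0.00079365, 1/6 · 0.019841 = 0.0033069, 1/6 · 0.047619 = 0.0079365, 1/6 · 0.083333 = 0.013889; summing to 0.025926.
The posterior is then P(r = 1 | data) = 0, P(r = 3 | data) = 0, P(r = 4 | data) = 0.030612, P(r = 5 | data) = 0.12755, P(r = 6 | data) = 0.30612, P(r = 7 | data) = 0.53571.
Averaging over the posterior, P(blue next | data) = (0)(0.030612) + (1/5)(0.12755) + (2/5)(0.30612) + (3/5)(0.53571) = 0.46939.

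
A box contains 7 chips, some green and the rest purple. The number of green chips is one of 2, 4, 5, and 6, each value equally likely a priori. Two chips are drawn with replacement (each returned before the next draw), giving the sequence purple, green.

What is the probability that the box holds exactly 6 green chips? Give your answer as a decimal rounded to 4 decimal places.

For each hypothesis, P(data | H) works out to: P(data | r = 2) = (5/7)(2/7) = 10/49; P(data | r = 4) = (3/7)(4/7) = 12/49; P(data | r = 5) = (2/7)(5/7) = 10/49; P(data | r = 6) = (1/7)(6/7) = 6/49.
Multiplying each by its prior: 1/4 · 10/49 = 5/98, 1/4 · 12/49 = 3/49, 1/4 · 10/49 = 5/98, 1/4 · 6/49 = 3/98; with total 19/98.
So P(r = 6 | data) = (3/98) / (19/98) = 3/19.

0.1579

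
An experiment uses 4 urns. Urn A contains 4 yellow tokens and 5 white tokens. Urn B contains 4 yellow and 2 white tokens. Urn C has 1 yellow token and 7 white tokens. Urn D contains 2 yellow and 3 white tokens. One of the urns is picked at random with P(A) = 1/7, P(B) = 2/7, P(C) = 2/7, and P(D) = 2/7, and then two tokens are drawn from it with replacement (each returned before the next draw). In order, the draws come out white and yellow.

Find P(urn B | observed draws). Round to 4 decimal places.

0.3197

Under each hypothesis, the probability of the observed sequence is: P(data | urn A) = (5/9)(4/9) = 0.24691; P(data | urn B) = (2/6)(4/6) = 0.22222; P(data | urn C) = (7/8)(1/8) = 0.10938; P(data | urn D) = (3/5)(2/5) = 0.24.
The prior-weighted likelihoods are 1/7 · 0.24691 = 0.035273, 2/7 · 0.22222 = 0.063492, 2/7 · 0.10938 = 0.03125, 2/7 · 0.24 = 0.068571; with total 0.19859.
By Bayes' rule, P(urn B | data) = (0.063492) / (0.19859) = 0.31972.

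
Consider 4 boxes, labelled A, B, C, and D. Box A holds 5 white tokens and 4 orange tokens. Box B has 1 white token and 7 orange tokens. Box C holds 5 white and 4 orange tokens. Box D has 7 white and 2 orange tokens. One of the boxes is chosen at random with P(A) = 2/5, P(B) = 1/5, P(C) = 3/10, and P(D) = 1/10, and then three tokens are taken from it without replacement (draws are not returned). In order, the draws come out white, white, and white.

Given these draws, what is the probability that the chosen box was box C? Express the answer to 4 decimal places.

0.2857

Compute the likelihood of the observed sequence for each case: P(data | box A) = (5/9)(4/8)(3/7) = 5/42; P(data | box B) = (1/8)(0/7) = 0; P(data | box C) = (5/9)(4/8)(3/7) = 5/42; P(data | box D) = (7/9)(6/8)(5/7) = 5/12.
The prior-weighted likelihoods are 2/5 · 5/42 = 1/21, 1/5 · 0 = 0, 3/10 · 5/42 = 1/28, 1/10 · 5/12 = 1/24; summing to 1/8.
Therefore the posterior P(box C | data) = (1/28) / (1/8) = 2/7.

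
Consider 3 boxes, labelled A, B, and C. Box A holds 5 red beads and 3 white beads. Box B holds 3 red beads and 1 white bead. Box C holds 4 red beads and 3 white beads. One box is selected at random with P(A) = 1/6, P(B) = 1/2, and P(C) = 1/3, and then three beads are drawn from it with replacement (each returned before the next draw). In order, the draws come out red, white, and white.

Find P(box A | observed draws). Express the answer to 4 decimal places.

Compute the likelihood of the observed sequence for each case: P(data | box A) = (5/8)(3/8)(3/8) = 0.087891; P(data | box B) = (3/4)(1/4)(1/4) = 0.046875; P(data | box C) = (4/7)(3/7)(3/7) = 0.10496.
Weighting by the prior gives 1/6 · 0.087891 = 0.014648, 1/2 · 0.046875 = 0.023438, 1/3 · 0.10496 = 0.034985; summing to 0.073071.
Therefore the posterior P(box A | data) = (0.014648) / (0.073071) = 0.20047.

0.2005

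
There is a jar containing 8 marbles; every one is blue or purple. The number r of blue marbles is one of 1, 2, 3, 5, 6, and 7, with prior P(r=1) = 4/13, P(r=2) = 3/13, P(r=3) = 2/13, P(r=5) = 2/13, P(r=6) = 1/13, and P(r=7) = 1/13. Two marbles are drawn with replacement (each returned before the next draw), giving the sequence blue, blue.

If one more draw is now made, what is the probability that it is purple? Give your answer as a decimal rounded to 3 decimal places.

0.341

Compute the likelihood of the observed sequence for each case: P(data | r = 1) = (1/8)(1/8) = 1/64; P(data | r = 2) = (2/8)(2/8) = 1/16; P(data | r = 3) = (3/8)(3/8) = 9/64; P(data | r = 5) = (5/8)(5/8) = 25/64; P(data | r = 6) = (6/8)(6/8) = 9/16; P(data | r = 7) = (7/8)(7/8) = 49/64.
The prior-weighted likelihoods are 4/13 · 1/64 = 1/208, 3/13 · 1/16 = 3/208, 2/13 · 9/64 = 9/416, 2/13 · 25/64 = 25/416, 1/13 · 9/16 = 9/208, 1/13 · 49/64 = 49/832; these sum to 13/64.
Dividing through by the total gives posterior P(r = 1 | data) = 0.023669, P(r = 2 | data) = 0.071006, P(r = 3 | data) = 0.10651, P(r = 5 | data) = 0.29586, P(r = 6 | data) = 0.21302, P(r = 7 | data) = 0.28994.
So P(purple next | data) = Σ P(purple next | H) P(H | data) = (7/8)(0.023669) + (3/4)(0.071006) + (5/8)(0.10651) + (3/8)(0.29586) + (1/4)(0.21302) + (1/8)(0.28994) = 0.34098.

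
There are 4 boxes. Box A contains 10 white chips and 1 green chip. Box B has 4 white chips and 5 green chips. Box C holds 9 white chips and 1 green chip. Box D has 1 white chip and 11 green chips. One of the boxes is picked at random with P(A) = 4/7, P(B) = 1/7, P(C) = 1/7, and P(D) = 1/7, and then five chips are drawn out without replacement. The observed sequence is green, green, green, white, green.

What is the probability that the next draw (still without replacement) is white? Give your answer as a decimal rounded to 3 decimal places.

0.207

The likelihood of the observed sequence under each hypothesis: P(data | box A) = (1/11)(0/10) = 0; P(data | box B) = (5/9)(4/8)(3/7)(4/6)(2/5) = 0.031746; P(data | box C) = (1/10)(0/9) = 0; P(data | box D) = (11/12)(10/11)(9/10)(1/9)(8/8) = 0.083333.
The prior-weighted likelihoods are 4/7 · 0 = 0, 1/7 · 0.031746 = 0.0045351, 1/7 · 0 = 0, 1/7 · 0.083333 = 0.011905; summing to 0.01644.
Normalising, the posterior is P(box A | data) = 0, P(box B | data) = 0.27586, P(box C | data) = 0, P(box D | data) = 0.72414.
Averaging over the posterior, P(white next | data) = (3/4)(0.27586) + (0)(0.72414) = 0.2069.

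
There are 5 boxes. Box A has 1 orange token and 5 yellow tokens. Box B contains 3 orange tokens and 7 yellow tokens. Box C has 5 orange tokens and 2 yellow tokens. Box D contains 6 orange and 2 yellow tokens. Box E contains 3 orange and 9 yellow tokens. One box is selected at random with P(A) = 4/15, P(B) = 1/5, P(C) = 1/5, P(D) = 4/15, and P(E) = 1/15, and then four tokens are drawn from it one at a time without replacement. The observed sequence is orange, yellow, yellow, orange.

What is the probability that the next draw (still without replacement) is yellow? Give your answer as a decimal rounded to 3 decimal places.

For each hypothesis, P(data | H) works out to: P(data | box A) = (1/6)(5/5)(4/4)(0/3) = 0; P(data | box B) = (3/10)(7/9)(6/8)(2/7) = 0.05; P(data | box C) = (5/7)(2/6)(1/5)(4/4) = 0.047619; P(data | box D) = (6/8)(2/7)(1/6)(5/5) = 0.035714; P(data | box E) = (3/12)(9/11)(8/10)(2/9) = 0.036364.
Multiplying each by its prior: 4/15 · 0 = 0, 1/5 · 0.05 = 0.01, 1/5 · 0.047619 = 0.0095238, 4/15 · 0.035714 = 0.0095238, 1/15 · 0.036364 = 0.0024242; these sum to 0.031472.
Dividing through by the total gives posterior P(box A | data) = 0, P(box B | data) = 0.31774, P(box C | data) = 0.30261, P(box D | data) = 0.30261, P(box E | data) = 0.077029.
So P(yellow next | data) = Σ P(yellow next | H) P(H | data) = (5/6)(0.31774) + (0)(0.30261) + (0)(0.30261) + (7/8)(0.077029) = 0.33219.

0.332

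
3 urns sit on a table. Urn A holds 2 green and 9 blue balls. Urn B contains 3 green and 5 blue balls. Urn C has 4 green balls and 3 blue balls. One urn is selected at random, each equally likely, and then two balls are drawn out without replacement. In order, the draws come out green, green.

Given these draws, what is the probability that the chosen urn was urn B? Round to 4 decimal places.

Compute the likelihood of the observed sequence for each case: P(data | urn A) = (2/11)(1/10) = 0.018182; P(data | urn B) = (3/8)(2/7) = 0.10714; P(data | urn C) = (4/7)(3/6) = 0.28571.
Multiplying each by its prior: 1/3 · 0.018182 = 0.0060606, 1/3 · 0.10714 = 0.035714, 1/3 · 0.28571 = 0.095238; these sum to 0.13701.
So P(urn B | data) = (0.035714) / (0.13701) = 0.26066.

0.2607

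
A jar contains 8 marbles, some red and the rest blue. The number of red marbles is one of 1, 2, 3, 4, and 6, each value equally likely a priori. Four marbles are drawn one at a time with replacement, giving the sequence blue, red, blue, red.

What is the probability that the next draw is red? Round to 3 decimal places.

0.443

Under each hypothesis, the probability of the observed sequence is: P(data | r = 1) = (7/8)(1/8)(7/8)(1/8) = 0.011963; P(data | r = 2) = (6/8)(2/8)(6/8)(2/8) = 0.035156; P(data | r = 3) = (5/8)(3/8)(5/8)(3/8) = 0.054932; P(data | r = 4) = (4/8)(4/8)(4/8)(4/8) = 0.0625; P(data | r = 6) = (2/8)(6/8)(2/8)(6/8) = 0.035156.
Multiplying each by its prior: 1/5 · 0.011963 = 0.0023926, 1/5 · 0.035156 = 0.0070313, 1/5 · 0.054932 = 0.010986, 1/5 · 0.0625 = 0.0125, 1/5 · 0.035156 = 0.0070313; these sum to 0.039941.
Dividing through by the total gives posterior P(r = 1 | data) = 0.059902, P(r = 2 | data) = 0.17604, P(r = 3 | data) = 0.27506, P(r = 4 | data) = 0.31296, P(r = 6 | data) = 0.17604.
Averaging over the posterior, P(red next | data) = (1/8)(0.059902) + (1/4)(0.17604) + (3/8)(0.27506) + (1/2)(0.31296) + (3/4)(0.17604) = 0.44315.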